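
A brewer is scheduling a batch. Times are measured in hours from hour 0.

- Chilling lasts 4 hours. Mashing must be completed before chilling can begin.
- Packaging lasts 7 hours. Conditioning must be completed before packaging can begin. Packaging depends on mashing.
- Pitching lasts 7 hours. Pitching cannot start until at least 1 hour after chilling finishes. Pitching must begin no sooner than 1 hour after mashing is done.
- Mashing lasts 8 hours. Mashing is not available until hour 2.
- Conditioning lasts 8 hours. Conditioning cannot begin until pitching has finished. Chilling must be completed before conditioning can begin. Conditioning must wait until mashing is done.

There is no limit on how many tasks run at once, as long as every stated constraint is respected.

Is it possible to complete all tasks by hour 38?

Mashing cannot begin until its own release at hour 2. It runs from hour 2 to 2 + 8 = hour 10.
Chilling cannot begin until mashing (finishes hour 10). It runs from hour 10 to 10 + 4 = hour 14.
Pitching has to wait for chilling (finishes hour 14, plus 1-hour gap → hour 15); mashing (finishes hour 10, plus 1-hour gap → hour 11). The latest of these is hour 15, so pitching runs hour 15 to 15 + 7 = hour 22.
For conditioning: pitching (finishes hour 22); chilling (finishes hour 14); mashing (finishes hour 10). Taking the maximum gives a start of hour 22, and it finishes at 22 + 8 = hour 30.
Packaging has to wait for conditioning (finishes hour 30); mashing (finishes hour 10). The latest of these is hour 30, so packaging runs hour 30 to 30 + 7 = hour 37.
Every task is finished by hour 37, which is no later than the deadline of 38, so the schedule is feasible.

Yes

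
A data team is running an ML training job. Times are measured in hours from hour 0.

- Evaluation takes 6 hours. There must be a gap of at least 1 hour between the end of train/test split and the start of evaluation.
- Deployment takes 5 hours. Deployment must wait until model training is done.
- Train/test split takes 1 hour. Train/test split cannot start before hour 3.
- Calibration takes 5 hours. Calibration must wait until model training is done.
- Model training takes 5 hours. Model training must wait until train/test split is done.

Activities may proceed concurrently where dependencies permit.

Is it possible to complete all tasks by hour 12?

No

Train/test split cannot begin until its own release at hour 3. It runs from hour 3 to 3 + 1 = hour 4.
After train/test split (finishes hour 4, plus 1-hour gap → hour 5), evaluation can start at hour 5 and finishes at hour 11.
Model training waits on train/test split (finishes hour 4), so it starts at hour 4 and finishes at 4 + 5 = hour 9.
Deployment waits on model training (finishes hour 9), so it starts at hour 9 and finishes at 9 + 5 = hour 14.
Calibration waits on model training (finishes hour 9), so it starts at hour 9 and finishes at 9 + 5 = hour 14.
The earliest everything can be done is hour 14, which is after the deadline of 12, so it is not possible.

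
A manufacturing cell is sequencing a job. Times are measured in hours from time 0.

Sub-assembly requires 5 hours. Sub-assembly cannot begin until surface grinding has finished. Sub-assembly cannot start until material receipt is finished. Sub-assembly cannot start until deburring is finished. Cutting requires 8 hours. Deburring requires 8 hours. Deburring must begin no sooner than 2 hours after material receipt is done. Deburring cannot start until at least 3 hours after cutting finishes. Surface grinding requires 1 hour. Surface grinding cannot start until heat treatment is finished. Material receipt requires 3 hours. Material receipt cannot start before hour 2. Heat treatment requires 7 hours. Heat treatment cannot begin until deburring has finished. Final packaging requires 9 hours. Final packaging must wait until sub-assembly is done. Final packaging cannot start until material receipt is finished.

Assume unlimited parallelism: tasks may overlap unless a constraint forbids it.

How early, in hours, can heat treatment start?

19

Cutting has no prerequisites, so it starts at hour 0 and finishes at hour 8.
Material receipt waits on its own release at hour 2, so it starts at hour 2 and finishes at 2 + 3 = hour 5.
Deburring cannot start until material receipt (finishes hour 5, plus 2-hour gap → hour 7); cutting (finishes hour 8, plus 3-hour gap → hour 11). The controlling bound is hour 11, so deburring finishes at 11 + 8 = hour 19.
Heat treatment waits on deburring (finishes hour 19), so the earliest it can start is hour 19.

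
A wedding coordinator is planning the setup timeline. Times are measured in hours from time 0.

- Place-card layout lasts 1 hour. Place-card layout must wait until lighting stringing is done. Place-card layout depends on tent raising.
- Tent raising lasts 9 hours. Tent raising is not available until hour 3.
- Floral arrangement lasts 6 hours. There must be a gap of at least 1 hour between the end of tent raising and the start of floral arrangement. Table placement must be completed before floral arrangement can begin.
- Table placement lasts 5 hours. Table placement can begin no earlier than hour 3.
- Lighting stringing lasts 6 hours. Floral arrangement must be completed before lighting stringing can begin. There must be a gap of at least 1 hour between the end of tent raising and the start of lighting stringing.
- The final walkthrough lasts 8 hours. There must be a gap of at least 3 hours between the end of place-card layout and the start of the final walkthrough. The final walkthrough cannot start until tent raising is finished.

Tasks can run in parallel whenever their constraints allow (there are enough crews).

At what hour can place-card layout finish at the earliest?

26

Table placement cannot begin until its own release at hour 3. It runs from hour 3 to 3 + 5 = hour 8.
After its own release at hour 3, tent raising can start at hour 3 and finishes at hour 12.
For floral arrangement: tent raising (finishes hour 12, plus 1-hour gap → hour 13); table placement (finishes hour 8). Taking the maximum gives a start of hour 13, and it finishes at 13 + 6 = hour 19.
Lighting stringing has to wait for floral arrangement (finishes hour 19); tent raising (finishes hour 12, plus 1-hour gap → hour 13). The latest of these is hour 19, so lighting stringing runs hour 19 to 19 + 6 = hour 25.
Place-card layout has to wait for lighting stringing (finishes hour 25); tent raising (finishes hour 12). The latest of these is hour 25, so place-card layout runs hour 25 to 25 + 1 = hour 26.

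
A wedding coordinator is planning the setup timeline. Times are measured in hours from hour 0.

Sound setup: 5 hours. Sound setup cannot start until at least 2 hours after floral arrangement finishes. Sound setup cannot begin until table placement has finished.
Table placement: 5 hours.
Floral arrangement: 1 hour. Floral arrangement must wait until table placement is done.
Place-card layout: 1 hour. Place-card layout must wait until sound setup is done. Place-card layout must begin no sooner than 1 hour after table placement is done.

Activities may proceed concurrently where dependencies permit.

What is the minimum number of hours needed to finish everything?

14

Nothing blocks table placement, so it runs from hour 0 to hour 5.
After table placement (finishes hour 5), floral arrangement can start at hour 5 and finishes at hour 6.
Sound setup cannot start until floral arrangement (finishes hour 6, plus 2-hour gap → hour 8); table placement (finishes hour 5). The controlling bound is hour 8, so sound setup finishes at 8 + 5 = hour 13.
Place-card layout needs all of sound setup (finishes hour 13); table placement (finishes hour 5, plus 1-hour gap → hour 6). That puts its earliest start at hour 13; it finishes at 13 + 1 = hour 14.
All tasks are finished once the last one completes. Finish times: Table placement at 5, Floral arrangement at 6, Sound setup at 13, Place-card layout at 14. The latest is hour 14.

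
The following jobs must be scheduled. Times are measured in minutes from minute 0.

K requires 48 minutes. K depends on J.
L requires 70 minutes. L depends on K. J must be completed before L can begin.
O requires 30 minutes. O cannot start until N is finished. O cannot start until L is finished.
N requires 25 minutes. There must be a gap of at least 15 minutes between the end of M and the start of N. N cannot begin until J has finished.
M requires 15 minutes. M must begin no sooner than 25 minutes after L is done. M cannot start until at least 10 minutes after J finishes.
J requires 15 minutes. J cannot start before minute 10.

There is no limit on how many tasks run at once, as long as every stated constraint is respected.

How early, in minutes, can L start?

J cannot begin until its own release at minute 10. It runs from minute 10 to 10 + 15 = minute 25.
K cannot begin until J (finishes minute 25). It runs from minute 25 to 25 + 48 = minute 73.
L waits on K (finishes minute 73); J (finishes minute 25). The latest of these is minute 73, which is the earliest L can start.

73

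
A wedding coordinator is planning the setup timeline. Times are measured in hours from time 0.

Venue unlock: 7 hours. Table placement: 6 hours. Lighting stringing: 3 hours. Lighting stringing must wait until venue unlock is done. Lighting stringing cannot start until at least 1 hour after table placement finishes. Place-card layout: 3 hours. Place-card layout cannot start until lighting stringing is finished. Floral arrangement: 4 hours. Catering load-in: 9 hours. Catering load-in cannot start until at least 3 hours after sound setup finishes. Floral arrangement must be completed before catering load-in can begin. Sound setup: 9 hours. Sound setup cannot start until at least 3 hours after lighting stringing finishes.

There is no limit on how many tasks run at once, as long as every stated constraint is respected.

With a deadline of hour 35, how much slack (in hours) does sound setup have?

1

Table placement can start immediately at hour 0; it finishes at hour 6.
Venue unlock has no prerequisites, so it starts at hour 0 and finishes at hour 7.
Lighting stringing needs all of venue unlock (finishes hour 7); table placement (finishes hour 6, plus 1-hour gap → hour 7). That puts its earliest start at hour 7; it finishes at 7 + 3 = hour 10.
Sound setup waits on lighting stringing (finishes hour 10, plus 3-hour gap → hour 13), so it starts at hour 13 and finishes at 13 + 9 = hour 22.

Working backward from the deadline:
Catering load-in must finish by hour 35; it takes 9 hours, so it must start by 35 − 9 = hour 26.
Sound setup has to be done before catering load-in (must start by hour 26, minus 3-hour gap → hour 23). That means finishing by hour 23, i.e. starting by 23 − 9 = hour 14.
So sound setup can start as early as hour 13 and as late as hour 14, giving 14 − 13 = 1 hour of slack.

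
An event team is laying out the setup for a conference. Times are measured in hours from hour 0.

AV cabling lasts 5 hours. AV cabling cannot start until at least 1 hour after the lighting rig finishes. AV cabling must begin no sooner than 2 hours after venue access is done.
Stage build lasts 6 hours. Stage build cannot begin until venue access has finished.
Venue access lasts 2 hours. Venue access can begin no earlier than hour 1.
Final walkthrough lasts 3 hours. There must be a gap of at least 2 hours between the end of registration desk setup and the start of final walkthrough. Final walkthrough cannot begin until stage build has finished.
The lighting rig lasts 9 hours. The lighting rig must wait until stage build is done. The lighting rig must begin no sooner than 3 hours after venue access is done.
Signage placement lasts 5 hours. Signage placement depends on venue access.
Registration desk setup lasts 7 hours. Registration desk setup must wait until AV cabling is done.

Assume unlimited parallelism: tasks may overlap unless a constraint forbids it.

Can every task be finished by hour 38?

Yes

After its own release at hour 1, venue access can start at hour 1 and finishes at hour 3.
After venue access (finishes hour 3), signage placement can start at hour 3 and finishes at hour 8.
Stage build waits on venue access (finishes hour 3), so it starts at hour 3 and finishes at 3 + 6 = hour 9.
For the lighting rig: stage build (finishes hour 9); venue access (finishes hour 3, plus 3-hour gap → hour 6). Taking the maximum gives a start of hour 9, and it finishes at 9 + 9 = hour 18.
AV cabling cannot start until the lighting rig (finishes hour 18, plus 1-hour gap → hour 19); venue access (finishes hour 3, plus 2-hour gap → hour 5). The controlling bound is hour 19, so AV cabling finishes at 19 + 5 = hour 24.
Registration desk setup waits on AV cabling (finishes hour 24), so it starts at hour 24 and finishes at 24 + 7 = hour 31.
Final walkthrough needs all of registration desk setup (finishes hour 31, plus 2-hour gap → hour 33); stage build (finishes hour 9). That puts its earliest start at hour 33; it finishes at 33 + 3 = hour 36.
Every task is finished by hour 36, which is no later than the deadline of 38, so the schedule is feasible.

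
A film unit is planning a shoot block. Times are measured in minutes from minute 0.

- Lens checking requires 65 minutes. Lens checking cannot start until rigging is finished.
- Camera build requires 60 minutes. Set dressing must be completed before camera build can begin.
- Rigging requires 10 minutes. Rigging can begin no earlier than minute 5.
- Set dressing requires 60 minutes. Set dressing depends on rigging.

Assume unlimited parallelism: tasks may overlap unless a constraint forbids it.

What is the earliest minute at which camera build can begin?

75

After its own release at minute 5, rigging can start at minute 5 and finishes at minute 15.
Set dressing waits on rigging (finishes minute 15), so it starts at minute 15 and finishes at 15 + 60 = minute 75.
Camera build waits on set dressing (finishes minute 75), so the earliest it can start is minute 75.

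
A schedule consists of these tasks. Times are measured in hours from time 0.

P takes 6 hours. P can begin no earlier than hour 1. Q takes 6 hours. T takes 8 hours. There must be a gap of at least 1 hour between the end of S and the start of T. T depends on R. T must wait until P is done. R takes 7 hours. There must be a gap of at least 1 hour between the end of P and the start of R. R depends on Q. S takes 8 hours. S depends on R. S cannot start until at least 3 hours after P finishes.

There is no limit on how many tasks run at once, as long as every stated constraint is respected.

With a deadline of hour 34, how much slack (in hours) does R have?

Nothing blocks Q, so it runs from hour 0 to hour 6.
P cannot begin until its own release at hour 1. It runs from hour 1 to 1 + 6 = hour 7.
For R: P (finishes hour 7, plus 1-hour gap → hour 8); Q (finishes hour 6). Taking the maximum gives a start of hour 8, and it finishes at 8 + 7 = hour 15.

Working backward from the deadline:
To finish by hour 34, T (duration 8) must start no later than hour 26.
S must finish before T (must start by hour 26, minus 1-hour gap → hour 25). With an 8-hour duration, S must start by 25 − 8 = hour 17.
R feeds S (must start by hour 17); T (must start by hour 26). Taking the minimum, R must finish by hour 17 and start by 17 − 7 = hour 10.
So R can start as early as hour 8 and as late as hour 10, giving 10 − 8 = 2 hours of slack.

2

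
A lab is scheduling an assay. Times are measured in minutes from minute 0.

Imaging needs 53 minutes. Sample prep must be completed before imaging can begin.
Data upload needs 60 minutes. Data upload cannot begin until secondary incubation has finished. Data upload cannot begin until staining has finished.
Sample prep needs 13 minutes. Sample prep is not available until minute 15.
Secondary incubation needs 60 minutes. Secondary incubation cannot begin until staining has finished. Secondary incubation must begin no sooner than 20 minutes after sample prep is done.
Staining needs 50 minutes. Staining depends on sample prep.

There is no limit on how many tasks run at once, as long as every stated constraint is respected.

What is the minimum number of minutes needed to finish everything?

198

Sample prep waits on its own release at minute 15, so it starts at minute 15 and finishes at 15 + 13 = minute 28.
After sample prep (finishes minute 28), imaging can start at minute 28 and finishes at minute 81.
Staining waits on sample prep (finishes minute 28), so it starts at minute 28 and finishes at 28 + 50 = minute 78.
Secondary incubation cannot start until staining (finishes minute 78); sample prep (finishes minute 28, plus 20-minute gap → minute 48). The controlling bound is minute 78, so secondary incubation finishes at 78 + 60 = minute 138.
For data upload: secondary incubation (finishes minute 138); staining (finishes minute 78). Taking the maximum gives a start of minute 138, and it finishes at 138 + 60 = minute 198.
All tasks are finished once the last one completes. Finish times: Sample prep at 28, Staining at 78, Secondary incubation at 138, Imaging at 81, Data upload at 198. The latest is minute 198.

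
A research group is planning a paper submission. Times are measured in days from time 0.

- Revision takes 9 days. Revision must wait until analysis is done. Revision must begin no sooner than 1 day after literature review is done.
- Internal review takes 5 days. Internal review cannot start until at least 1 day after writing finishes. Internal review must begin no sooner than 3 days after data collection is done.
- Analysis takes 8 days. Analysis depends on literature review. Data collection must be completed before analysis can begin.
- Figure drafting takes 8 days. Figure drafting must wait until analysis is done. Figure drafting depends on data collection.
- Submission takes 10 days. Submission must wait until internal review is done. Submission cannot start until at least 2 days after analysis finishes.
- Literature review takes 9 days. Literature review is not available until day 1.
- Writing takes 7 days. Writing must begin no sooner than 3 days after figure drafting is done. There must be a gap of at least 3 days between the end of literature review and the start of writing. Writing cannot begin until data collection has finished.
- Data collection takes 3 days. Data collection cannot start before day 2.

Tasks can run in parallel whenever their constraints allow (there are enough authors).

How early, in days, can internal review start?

37

Data collection waits on its own release at day 2, so it starts at day 2 and finishes at 2 + 3 = day 5.
After its own release at day 1, literature review can start at day 1 and finishes at day 10.
Analysis cannot start until literature review (finishes day 10); data collection (finishes day 5). The controlling bound is day 10, so analysis finishes at 10 + 8 = day 18.
For figure drafting: analysis (finishes day 18); data collection (finishes day 5). Taking the maximum gives a start of day 18, and it finishes at 18 + 8 = day 26.
Writing cannot start until figure drafting (finishes day 26, plus 3-day gap → day 29); literature review (finishes day 10, plus 3-day gap → day 13); data collection (finishes day 5). The controlling bound is day 29, so writing finishes at 29 + 7 = day 36.
Internal review waits on writing (finishes day 36, plus 1-day gap → day 37); data collection (finishes day 5, plus 3-day gap → day 8). The latest of these is day 37, which is the earliest internal review can start.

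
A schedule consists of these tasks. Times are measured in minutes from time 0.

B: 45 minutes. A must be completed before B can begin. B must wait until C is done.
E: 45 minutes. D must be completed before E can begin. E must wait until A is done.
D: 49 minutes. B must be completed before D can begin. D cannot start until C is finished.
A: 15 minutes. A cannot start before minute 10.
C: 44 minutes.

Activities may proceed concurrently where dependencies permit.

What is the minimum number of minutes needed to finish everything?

Nothing blocks C, so it runs from minute 0 to minute 44.
After its own release at minute 10, A can start at minute 10 and finishes at minute 25.
For B: A (finishes minute 25); C (finishes minute 44). Taking the maximum gives a start of minute 44, and it finishes at 44 + 45 = minute 89.
D cannot start until B (finishes minute 89); C (finishes minute 44). The controlling bound is minute 89, so D finishes at 89 + 49 = minute 138.
E has to wait for D (finishes minute 138); A (finishes minute 25). The latest of these is minute 138, so E runs minute 138 to 138 + 45 = minute 183.
All tasks are finished once the last one completes. Finish times: A at 25, B at 89, C at 44, D at 138, E at 183. The latest is minute 183.

183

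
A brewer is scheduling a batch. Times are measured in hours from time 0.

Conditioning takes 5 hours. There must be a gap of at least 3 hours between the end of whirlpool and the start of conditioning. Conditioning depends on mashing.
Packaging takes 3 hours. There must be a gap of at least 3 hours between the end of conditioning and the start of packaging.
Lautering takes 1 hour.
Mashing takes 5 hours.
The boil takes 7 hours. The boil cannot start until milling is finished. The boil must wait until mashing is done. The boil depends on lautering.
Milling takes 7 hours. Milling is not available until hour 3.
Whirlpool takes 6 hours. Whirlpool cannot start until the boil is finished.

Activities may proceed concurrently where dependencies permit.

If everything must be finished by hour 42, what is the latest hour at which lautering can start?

Packaging must finish by hour 42; it takes 3 hours, so it must start by 42 − 3 = hour 39.
Since packaging (must start by hour 39, minus 3-hour gap → hour 36) depends on it, conditioning must finish by hour 36. Backing off its 5-hour duration gives a latest start of hour 31.
Whirlpool must finish before conditioning (must start by hour 31, minus 3-hour gap → hour 28). With a 6-hour duration, whirlpool must start by 28 − 6 = hour 22.
The boil must finish before whirlpool (must start by hour 22). With a 7-hour duration, the boil must start by 22 − 7 = hour 15.
Lautering must finish before the boil (must start by hour 15). With a 1-hour duration, lautering must start by 15 − 1 = hour 14.

14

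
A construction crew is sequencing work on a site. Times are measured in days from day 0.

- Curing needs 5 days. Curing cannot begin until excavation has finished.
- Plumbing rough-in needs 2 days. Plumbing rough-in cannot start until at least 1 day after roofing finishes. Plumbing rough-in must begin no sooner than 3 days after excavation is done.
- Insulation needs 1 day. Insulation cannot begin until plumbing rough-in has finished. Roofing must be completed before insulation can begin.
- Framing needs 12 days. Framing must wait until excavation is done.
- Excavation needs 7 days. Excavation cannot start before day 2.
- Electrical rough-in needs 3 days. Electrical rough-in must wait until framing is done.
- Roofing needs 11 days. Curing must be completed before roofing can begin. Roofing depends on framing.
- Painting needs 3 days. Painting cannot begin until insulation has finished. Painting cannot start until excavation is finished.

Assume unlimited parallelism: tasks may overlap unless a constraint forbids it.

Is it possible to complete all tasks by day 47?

Excavation waits on its own release at day 2, so it starts at day 2 and finishes at 2 + 7 = day 9.
After excavation (finishes day 9), framing can start at day 9 and finishes at day 21.
Electrical rough-in waits on framing (finishes day 21), so it starts at day 21 and finishes at 21 + 3 = day 24.
Curing waits on excavation (finishes day 9), so it starts at day 9 and finishes at 9 + 5 = day 14.
Roofing cannot start until curing (finishes day 14); framing (finishes day 21). The controlling bound is day 21, so roofing finishes at 21 + 11 = day 32.
Plumbing rough-in cannot start until roofing (finishes day 32, plus 1-day gap → day 33); excavation (finishes day 9, plus 3-day gap → day 12). The controlling bound is day 33, so plumbing rough-in finishes at 33 + 2 = day 35.
Insulation needs all of plumbing rough-in (finishes day 35); roofing (finishes day 32). That puts its earliest start at day 35; it finishes at 35 + 1 = day 36.
Painting has to wait for insulation (finishes day 36); excavation (finishes day 9). The latest of these is day 36, so painting runs day 36 to 36 + 3 = day 39.
Every task is finished by day 39, which is no later than the deadline of 47, so the schedule is feasible.

Yes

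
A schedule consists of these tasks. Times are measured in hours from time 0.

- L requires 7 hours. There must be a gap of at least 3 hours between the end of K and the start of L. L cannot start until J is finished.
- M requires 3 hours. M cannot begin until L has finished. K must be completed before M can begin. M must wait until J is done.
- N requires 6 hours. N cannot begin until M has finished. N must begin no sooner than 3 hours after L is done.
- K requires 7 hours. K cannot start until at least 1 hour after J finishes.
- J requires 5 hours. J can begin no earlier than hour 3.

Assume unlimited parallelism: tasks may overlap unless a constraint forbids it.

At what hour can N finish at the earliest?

J waits on its own release at hour 3, so it starts at hour 3 and finishes at 3 + 5 = hour 8.
K cannot begin until J (finishes hour 8, plus 1-hour gap → hour 9). It runs from hour 9 to 9 + 7 = hour 16.
L needs all of K (finishes hour 16, plus 3-hour gap → hour 19); J (finishes hour 8). That puts its earliest start at hour 19; it finishes at 19 + 7 = hour 26.
M cannot start until L (finishes hour 26); K (finishes hour 16); J (finishes hour 8). The controlling bound is hour 26, so M finishes at 26 + 3 = hour 29.
N has to wait for M (finishes hour 29); L (finishes hour 26, plus 3-hour gap → hour 29). The latest of these is hour 29, so N runs hour 29 to 29 + 6 = hour 35.

35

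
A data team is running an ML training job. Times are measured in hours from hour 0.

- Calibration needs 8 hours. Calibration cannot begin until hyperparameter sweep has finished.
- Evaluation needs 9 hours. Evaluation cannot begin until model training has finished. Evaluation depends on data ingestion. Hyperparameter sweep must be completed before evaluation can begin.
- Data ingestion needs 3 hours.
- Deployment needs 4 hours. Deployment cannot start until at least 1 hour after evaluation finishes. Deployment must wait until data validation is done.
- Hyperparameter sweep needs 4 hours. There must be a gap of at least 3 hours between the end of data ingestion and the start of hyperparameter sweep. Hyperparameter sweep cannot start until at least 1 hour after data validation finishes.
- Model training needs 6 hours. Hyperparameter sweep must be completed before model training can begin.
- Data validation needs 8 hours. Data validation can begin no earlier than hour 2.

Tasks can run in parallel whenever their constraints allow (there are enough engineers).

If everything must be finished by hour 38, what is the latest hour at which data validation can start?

Nothing follows deployment; the deadline of hour 38 is its only limit. It must start by 38 − 4 = hour 34.
Evaluation must finish before deployment (must start by hour 34, minus 1-hour gap → hour 33). With a 9-hour duration, evaluation must start by 33 − 9 = hour 24.
Model training must finish before evaluation (must start by hour 24). With a 6-hour duration, model training must start by 24 − 6 = hour 18.
Calibration has no dependents, so it just needs to finish by hour 38. Starting by 38 − 8 = hour 30 achieves that.
Hyperparameter sweep feeds model training (must start by hour 18); evaluation (must start by hour 24); calibration (must start by hour 30). Taking the minimum, hyperparameter sweep must finish by hour 18 and start by 18 − 4 = hour 14.
Data validation has several dependents: hyperparameter sweep (must start by hour 14, minus 1-hour gap → hour 13); deployment (must start by hour 34). The earliest of those limits is hour 13, so data validation must start by 13 − 8 = hour 5.

5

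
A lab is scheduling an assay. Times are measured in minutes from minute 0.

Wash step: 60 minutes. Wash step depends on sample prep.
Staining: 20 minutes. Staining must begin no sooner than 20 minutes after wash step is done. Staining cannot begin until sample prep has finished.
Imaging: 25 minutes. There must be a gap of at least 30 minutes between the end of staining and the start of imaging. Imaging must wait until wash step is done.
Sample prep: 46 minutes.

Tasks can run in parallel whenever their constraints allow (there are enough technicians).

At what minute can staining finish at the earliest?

146

Sample prep can start immediately at minute 0; it finishes at minute 46.
Wash step waits on sample prep (finishes minute 46), so it starts at minute 46 and finishes at 46 + 60 = minute 106.
Staining needs all of wash step (finishes minute 106, plus 20-minute gap → minute 126); sample prep (finishes minute 46). That puts its earliest start at minute 126; it finishes at 126 + 20 = minute 146.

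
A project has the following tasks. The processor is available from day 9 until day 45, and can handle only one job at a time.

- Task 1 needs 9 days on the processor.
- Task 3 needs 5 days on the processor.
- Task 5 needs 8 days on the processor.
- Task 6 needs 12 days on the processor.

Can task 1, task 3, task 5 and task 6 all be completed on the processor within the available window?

Yes

The processor window is 45 − 9 = 36 days.
Running back to back, the jobs need 9 + 5 + 8 + 12 = 34 days on the processor.
Since 34 ≤ 36, they fit within the window.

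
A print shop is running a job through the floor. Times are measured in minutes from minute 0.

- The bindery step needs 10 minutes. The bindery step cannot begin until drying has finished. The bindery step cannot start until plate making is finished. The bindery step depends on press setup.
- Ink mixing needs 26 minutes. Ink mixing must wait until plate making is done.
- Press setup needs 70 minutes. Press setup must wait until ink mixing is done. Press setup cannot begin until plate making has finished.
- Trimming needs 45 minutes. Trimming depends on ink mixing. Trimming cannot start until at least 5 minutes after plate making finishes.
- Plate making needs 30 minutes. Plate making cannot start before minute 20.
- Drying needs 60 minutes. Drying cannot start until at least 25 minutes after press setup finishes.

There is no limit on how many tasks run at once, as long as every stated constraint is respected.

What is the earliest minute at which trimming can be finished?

Plate making cannot begin until its own release at minute 20. It runs from minute 20 to 20 + 30 = minute 50.
After plate making (finishes minute 50), ink mixing can start at minute 50 and finishes at minute 76.
For trimming: ink mixing (finishes minute 76); plate making (finishes minute 50, plus 5-minute gap → minute 55). Taking the maximum gives a start of minute 76, and it finishes at 76 + 45 = minute 121.

121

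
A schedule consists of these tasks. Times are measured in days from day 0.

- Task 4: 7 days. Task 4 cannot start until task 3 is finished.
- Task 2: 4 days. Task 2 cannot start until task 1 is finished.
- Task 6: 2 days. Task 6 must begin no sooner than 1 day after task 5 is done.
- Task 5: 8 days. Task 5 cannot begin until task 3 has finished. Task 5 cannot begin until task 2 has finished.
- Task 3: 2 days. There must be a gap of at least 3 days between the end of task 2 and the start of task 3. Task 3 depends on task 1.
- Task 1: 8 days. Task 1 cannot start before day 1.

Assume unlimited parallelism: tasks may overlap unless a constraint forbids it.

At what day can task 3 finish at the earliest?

18

Task 1 cannot begin until its own release at day 1. It runs from day 1 to 1 + 8 = day 9.
After task 1 (finishes day 9), task 2 can start at day 9 and finishes at day 13.
Task 3 needs all of task 2 (finishes day 13, plus 3-day gap → day 16); task 1 (finishes day 9). That puts its earliest start at day 16; it finishes at 16 + 2 = day 18.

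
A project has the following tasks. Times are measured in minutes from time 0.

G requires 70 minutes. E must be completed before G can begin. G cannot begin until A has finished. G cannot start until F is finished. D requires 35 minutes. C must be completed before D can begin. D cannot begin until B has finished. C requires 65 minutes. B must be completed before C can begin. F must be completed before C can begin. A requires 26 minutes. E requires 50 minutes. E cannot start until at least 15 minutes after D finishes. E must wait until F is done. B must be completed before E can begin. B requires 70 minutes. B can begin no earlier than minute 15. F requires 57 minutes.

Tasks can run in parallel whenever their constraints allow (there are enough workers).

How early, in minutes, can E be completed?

250

Nothing blocks F, so it runs from minute 0 to minute 57.
After its own release at minute 15, B can start at minute 15 and finishes at minute 85.
C needs all of B (finishes minute 85); F (finishes minute 57). That puts its earliest start at minute 85; it finishes at 85 + 65 = minute 150.
For D: C (finishes minute 150); B (finishes minute 85). Taking the maximum gives a start of minute 150, and it finishes at 150 + 35 = minute 185.
E needs all of D (finishes minute 185, plus 15-minute gap → minute 200); F (finishes minute 57); B (finishes minute 85). That puts its earliest start at minute 200; it finishes at 200 + 50 = minute 250.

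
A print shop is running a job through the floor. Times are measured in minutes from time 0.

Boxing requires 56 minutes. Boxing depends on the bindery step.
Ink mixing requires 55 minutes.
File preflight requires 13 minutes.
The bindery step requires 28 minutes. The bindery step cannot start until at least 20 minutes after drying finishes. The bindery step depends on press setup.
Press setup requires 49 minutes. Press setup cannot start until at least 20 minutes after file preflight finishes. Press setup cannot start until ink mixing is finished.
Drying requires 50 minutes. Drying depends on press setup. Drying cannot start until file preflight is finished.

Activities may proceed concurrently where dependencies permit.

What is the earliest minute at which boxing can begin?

202

Nothing blocks ink mixing, so it runs from minute 0 to minute 55.
File preflight can start immediately at minute 0; it finishes at minute 13.
Press setup has to wait for file preflight (finishes minute 13, plus 20-minute gap → minute 33); ink mixing (finishes minute 55). The latest of these is minute 55, so press setup runs minute 55 to 55 + 49 = minute 104.
Drying has to wait for press setup (finishes minute 104); file preflight (finishes minute 13). The latest of these is minute 104, so drying runs minute 104 to 104 + 50 = minute 154.
For the bindery step: drying (finishes minute 154, plus 20-minute gap → minute 174); press setup (finishes minute 104). Taking the maximum gives a start of minute 174, and it finishes at 174 + 28 = minute 202.
Boxing waits on the bindery step (finishes minute 202), so the earliest it can start is minute 202.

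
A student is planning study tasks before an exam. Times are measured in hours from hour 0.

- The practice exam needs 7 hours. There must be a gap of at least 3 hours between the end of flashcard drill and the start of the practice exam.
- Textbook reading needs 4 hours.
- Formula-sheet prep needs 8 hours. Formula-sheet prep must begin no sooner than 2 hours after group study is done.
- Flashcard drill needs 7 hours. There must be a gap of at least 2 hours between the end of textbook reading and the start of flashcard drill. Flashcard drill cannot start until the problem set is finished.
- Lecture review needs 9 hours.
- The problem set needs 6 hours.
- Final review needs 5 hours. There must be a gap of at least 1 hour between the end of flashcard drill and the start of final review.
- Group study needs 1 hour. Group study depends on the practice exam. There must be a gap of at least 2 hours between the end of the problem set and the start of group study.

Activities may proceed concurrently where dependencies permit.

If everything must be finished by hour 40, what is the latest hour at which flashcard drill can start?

Nothing follows formula-sheet prep; the deadline of hour 40 is its only limit. It must start by 40 − 8 = hour 32.
Group study must finish before formula-sheet prep (must start by hour 32, minus 2-hour gap → hour 30). With a 1-hour duration, group study must start by 30 − 1 = hour 29.
The practice exam must finish before group study (must start by hour 29). With a 7-hour duration, the practice exam must start by 29 − 7 = hour 22.
Nothing follows final review; the deadline of hour 40 is its only limit. It must start by 40 − 5 = hour 35.
Flashcard drill feeds the practice exam (must start by hour 22, minus 3-hour gap → hour 19); final review (must start by hour 35, minus 1-hour gap → hour 34). Taking the minimum, flashcard drill must finish by hour 19 and start by 19 − 7 = hour 12.

12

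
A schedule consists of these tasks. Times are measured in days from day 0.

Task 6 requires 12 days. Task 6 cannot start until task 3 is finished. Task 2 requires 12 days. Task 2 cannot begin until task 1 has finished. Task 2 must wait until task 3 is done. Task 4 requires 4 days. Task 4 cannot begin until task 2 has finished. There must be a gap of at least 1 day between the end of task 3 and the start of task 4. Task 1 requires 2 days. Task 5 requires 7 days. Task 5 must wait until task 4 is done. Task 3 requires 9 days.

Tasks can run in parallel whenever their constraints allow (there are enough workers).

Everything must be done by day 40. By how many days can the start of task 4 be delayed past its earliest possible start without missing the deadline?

8

Task 3 has no prerequisites, so it starts at day 0 and finishes at day 9.
Task 1 can start immediately at day 0; it finishes at day 2.
Task 2 needs all of task 1 (finishes day 2); task 3 (finishes day 9). That puts its earliest start at day 9; it finishes at 9 + 12 = day 21.
Task 4 has to wait for task 2 (finishes day 21); task 3 (finishes day 9, plus 1-day gap → day 10). The latest of these is day 21, so task 4 runs day 21 to 21 + 4 = day 25.

Working backward from the deadline:
Task 5 must finish by day 40; it takes 7 days, so it must start by 40 − 7 = day 33.
Task 4 feeds into task 5 (must start by day 33); so task 4 must finish by day 33 and therefore start by day 29.
So task 4 can start as early as day 21 and as late as day 29, giving 29 − 21 = 8 days of slack.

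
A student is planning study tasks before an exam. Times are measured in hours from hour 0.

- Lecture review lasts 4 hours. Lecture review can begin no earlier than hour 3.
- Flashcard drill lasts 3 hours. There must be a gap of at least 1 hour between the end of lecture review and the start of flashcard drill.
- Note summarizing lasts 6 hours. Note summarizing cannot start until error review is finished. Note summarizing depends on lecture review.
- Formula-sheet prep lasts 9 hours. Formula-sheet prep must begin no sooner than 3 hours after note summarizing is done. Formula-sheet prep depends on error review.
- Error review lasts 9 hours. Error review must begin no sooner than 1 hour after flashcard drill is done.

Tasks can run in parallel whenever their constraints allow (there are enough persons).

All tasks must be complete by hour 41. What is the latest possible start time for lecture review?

Formula-sheet prep has no dependents, so it just needs to finish by hour 41. Starting by 41 − 9 = hour 32 achieves that.
Note summarizing feeds into formula-sheet prep (must start by hour 32, minus 3-hour gap → hour 29); so note summarizing must finish by hour 29 and therefore start by hour 23.
Error review feeds note summarizing (must start by hour 23); formula-sheet prep (must start by hour 32). Taking the minimum, error review must finish by hour 23 and start by 23 − 9 = hour 14.
Flashcard drill must finish before error review (must start by hour 14, minus 1-hour gap → hour 13). With a 3-hour duration, flashcard drill must start by 13 − 3 = hour 10.
Lecture review must finish in time for flashcard drill (must start by hour 10, minus 1-hour gap → hour 9); note summarizing (must start by hour 23). The tightest is hour 9, so lecture review must start by 9 − 4 = hour 5.

5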